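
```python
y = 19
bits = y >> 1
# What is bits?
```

Trace:
`y = 19` → y = 19
`bits = y >> 1` → bits = 9
So bits = 9

Answer: 9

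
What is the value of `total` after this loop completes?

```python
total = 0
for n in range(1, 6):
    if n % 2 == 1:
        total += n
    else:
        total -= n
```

Add odd, subtract even
`total` takes the values: 0 → 1 → -1 → 2 → -2 → 3

Answer: 3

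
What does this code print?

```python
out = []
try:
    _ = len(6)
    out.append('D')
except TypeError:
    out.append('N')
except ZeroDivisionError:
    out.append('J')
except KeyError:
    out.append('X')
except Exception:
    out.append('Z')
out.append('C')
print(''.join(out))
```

Execution trace: 'N' (except TypeError) → 'C' (after the try/except). Output: NC

Answer: NC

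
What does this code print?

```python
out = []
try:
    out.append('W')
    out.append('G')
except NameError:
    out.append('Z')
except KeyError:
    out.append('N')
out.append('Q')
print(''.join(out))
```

Execution trace: 'W' (try body) → 'G' (try body, no exception) → 'Q' (after the try/except). Output: WGQ

Answer: WGQ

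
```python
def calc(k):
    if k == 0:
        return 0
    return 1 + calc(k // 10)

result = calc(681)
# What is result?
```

Count of digits of 681: 3

Answer: 3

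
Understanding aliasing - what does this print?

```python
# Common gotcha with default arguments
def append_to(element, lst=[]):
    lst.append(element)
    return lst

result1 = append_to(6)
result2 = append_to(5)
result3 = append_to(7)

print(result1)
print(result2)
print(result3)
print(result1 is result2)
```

Key concept: mutable default argument gotcha.
Step by step:
`result1 = append_to(6)` → result1 = [6]
`result2 = append_to(5)` → result1 = [6, 5] (same object as result2); result2 = [6, 5] (same object as result1)
`result3 = append_to(7)` → result1 = [6, 5, 7] (same object as result2, result3); result2 = [6, 5, 7] (same object as result1, result3); result3 = [6, 5, 7] (same object as result1, result2)
`print(result1)` → prints [6, 5, 7]
`print(result2)` → prints [6, 5, 7]
`print(result3)` → prints [6, 5, 7]
`print(result1 is result2)` → prints True

Answer:
[6, 5, 7]
[6, 5, 7]
[6, 5, 7]
True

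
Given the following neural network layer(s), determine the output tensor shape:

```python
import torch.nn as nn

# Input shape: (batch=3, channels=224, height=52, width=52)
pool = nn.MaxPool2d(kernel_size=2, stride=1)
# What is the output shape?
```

Input: (3, 224, 52, 52) -> Output: (3, 224, 51, 51)

Answer: (3, 224, 51, 51)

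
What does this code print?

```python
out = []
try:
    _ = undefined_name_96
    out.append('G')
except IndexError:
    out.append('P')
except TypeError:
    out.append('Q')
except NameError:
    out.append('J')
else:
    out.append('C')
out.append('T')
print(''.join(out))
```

Execution trace: 'J' (except NameError) → 'T' (after the try/except). Output: JT

Answer: JT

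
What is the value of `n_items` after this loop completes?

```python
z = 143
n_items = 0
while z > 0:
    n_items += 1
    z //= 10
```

Count digits by repeated division by 10
`n_items` takes the values: 0 → 1 → 2 → 3

Answer: 3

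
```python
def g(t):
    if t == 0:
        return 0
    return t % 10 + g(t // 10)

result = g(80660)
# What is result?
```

Sum of digits of 80660: 0 + 6 + 6 + 0 + 8 = 20

Answer: 20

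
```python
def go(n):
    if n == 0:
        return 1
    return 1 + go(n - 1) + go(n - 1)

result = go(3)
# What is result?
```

go(n) = 1 + 2·go(n-1), go(0)=1. Closed form: (1+1)·2^3 - 1 = 15.

Answer: 15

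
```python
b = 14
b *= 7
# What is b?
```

Trace:
`b = 14` → b = 14
`b *= 7` → b = 98
So b = 98

Answer: 98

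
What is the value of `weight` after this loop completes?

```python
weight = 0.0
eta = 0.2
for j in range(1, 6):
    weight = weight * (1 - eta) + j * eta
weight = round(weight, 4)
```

Moving average with lr=0.2
`weight` takes the values: 0.0 → 0.2 → 0.56 → 1.048 → 1.6384 → 2.31072 → 2.3107

Answer: 2.3107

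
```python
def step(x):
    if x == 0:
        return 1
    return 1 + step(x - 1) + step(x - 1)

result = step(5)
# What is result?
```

step(x) = 1 + 2·step(x-1), step(0)=1. Closed form: (1+1)·2^5 - 1 = 63.

Answer: 63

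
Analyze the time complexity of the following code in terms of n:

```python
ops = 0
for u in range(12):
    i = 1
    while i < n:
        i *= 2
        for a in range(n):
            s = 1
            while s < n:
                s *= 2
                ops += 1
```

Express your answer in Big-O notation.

Each loop level contributes: 1 × log n × n × log n. Multiplying the contributions gives O(n log² n).

Answer: O(n log² n)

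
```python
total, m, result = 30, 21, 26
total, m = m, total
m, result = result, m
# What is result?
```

Trace:
`total, m, result = 30, 21, 26` → total = 30; m = 21; result = 26
`total, m = m, total` → total = 21; m = 30
`m, result = result, m` → m = 26; result = 30
So result = 30

Answer: 30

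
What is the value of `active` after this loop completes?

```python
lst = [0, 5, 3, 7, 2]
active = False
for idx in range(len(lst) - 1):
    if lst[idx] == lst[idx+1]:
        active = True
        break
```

Check consecutive duplicates in [0, 5, 3, 7, 2]
`active` takes the values: False

Answer: False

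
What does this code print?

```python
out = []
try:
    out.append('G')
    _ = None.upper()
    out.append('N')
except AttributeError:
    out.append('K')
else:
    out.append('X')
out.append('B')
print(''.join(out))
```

Execution trace: 'G' (try body) → 'K' (except AttributeError) → 'B' (after the try/except). Output: GKB

Answer: GKB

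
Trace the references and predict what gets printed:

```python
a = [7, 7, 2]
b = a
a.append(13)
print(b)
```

Key concept: basic list aliasing.
Step by step:
`a = [7, 7, 2]` → a = [7, 7, 2]
`b = a` → b = [7, 7, 2] (same object as a)
`a.append(13)` → a = [7, 7, 2, 13] (same object as b); b = [7, 7, 2, 13] (same object as a)
`print(b)` → prints [7, 7, 2, 13]

Answer: [7, 7, 2, 13]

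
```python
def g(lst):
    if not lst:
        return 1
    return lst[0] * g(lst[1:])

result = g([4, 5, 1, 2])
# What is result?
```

Product over [4, 5, 1, 2] = 4 * 5 * 1 * 2 = 40

Answer: 40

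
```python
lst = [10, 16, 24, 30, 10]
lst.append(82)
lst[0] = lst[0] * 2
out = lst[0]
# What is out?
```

Trace:
`lst = [10, 16, 24, 30, 10]` → lst = [10, 16, 24, 30, 10]
`lst.append(82)` → lst = [10, 16, 24, 30, 10, 82]
`lst[0] = lst[0] * 2` → lst = [20, 16, 24, 30, 10, 82]
`out = lst[0]` → out = 20
So out = 20

Answer: 20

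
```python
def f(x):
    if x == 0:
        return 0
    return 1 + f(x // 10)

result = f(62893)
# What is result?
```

Count of digits of 62893: 5

Answer: 5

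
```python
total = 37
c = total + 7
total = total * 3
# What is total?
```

Trace:
`total = 37` → total = 37
`c = total + 7` → c = 44
`total = total * 3` → total = 111
So total = 111

Answer: 111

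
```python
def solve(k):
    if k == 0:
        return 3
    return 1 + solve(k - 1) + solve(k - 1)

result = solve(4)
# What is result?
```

solve(k) = 1 + 2·solve(k-1), solve(0)=3. Closed form: (3+1)·2^4 - 1 = 63.

Answer: 63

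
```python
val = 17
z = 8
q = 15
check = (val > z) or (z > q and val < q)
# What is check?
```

Trace:
`val = 17` → val = 17
`z = 8` → z = 8
`q = 15` → q = 15
`check = (val > z) or (z > q and val < q)` → check = True
So check = True

Answer: True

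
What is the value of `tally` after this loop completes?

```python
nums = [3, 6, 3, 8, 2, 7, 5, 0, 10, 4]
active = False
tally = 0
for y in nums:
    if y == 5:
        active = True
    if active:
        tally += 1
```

Count elements after first 5 in [3, 6, 3, 8, 2, 7, 5, 0, 10, 4]
`tally` takes the values: 0 → 1 → 2 → 3 → 4

Answer: 4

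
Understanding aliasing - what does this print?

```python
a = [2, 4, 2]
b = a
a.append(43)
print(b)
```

Key concept: basic list aliasing.
Step by step:
`a = [2, 4, 2]` → a = [2, 4, 2]
`b = a` → b = [2, 4, 2] (same object as a)
`a.append(43)` → a = [2, 4, 2, 43] (same object as b); b = [2, 4, 2, 43] (same object as a)
`print(b)` → prints [2, 4, 2, 43]

Answer: [2, 4, 2, 43]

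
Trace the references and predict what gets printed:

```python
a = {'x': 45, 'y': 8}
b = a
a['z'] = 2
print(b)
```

Key concept: dict aliasing.
Step by step:
`a = {'x': 45, 'y': 8}` → a = {'x': 45, 'y': 8}
`b = a` → b = {'x': 45, 'y': 8} (same object as a)
`a['z'] = 2` → a = {'x': 45, 'y': 8, 'z': 2} (same object as b); b = {'x': 45, 'y': 8, 'z': 2} (same object as a)
`print(b)` → prints {'x': 45, 'y': 8, 'z': 2}

Answer: {'x': 45, 'y': 8, 'z': 2}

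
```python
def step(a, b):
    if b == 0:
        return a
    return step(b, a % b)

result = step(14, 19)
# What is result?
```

step(14, 19) -> step(19, 14) -> step(14, 5) -> step(5, 4) -> step(4, 1) -> step(1, 0) -> 1

Answer: 1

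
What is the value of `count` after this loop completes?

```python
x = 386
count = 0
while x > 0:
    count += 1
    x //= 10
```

Count digits by repeated division by 10
`count` takes the values: 0 → 1 → 2 → 3

Answer: 3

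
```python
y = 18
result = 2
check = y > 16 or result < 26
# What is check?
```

Trace:
`y = 18` → y = 18
`result = 2` → result = 2
`check = y > 16 or result < 26` → check = True
So check = True

Answer: True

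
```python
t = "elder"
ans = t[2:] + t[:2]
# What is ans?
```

Trace:
`t = "elder"` → t = 'elder'
`ans = t[2:] + t[:2]` → ans = 'derel'
So ans = 'derel'

Answer: 'derel'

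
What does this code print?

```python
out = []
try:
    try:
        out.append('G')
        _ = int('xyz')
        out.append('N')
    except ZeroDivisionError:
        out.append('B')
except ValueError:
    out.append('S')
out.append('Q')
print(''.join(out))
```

Execution trace: 'G' (try body) → 'S' (outer except ValueError) → 'Q' (after the try/except). Output: GSQ

Answer: GSQ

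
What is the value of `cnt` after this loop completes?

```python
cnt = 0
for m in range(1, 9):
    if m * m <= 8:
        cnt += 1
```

Count numbers where m² ≤ 8
`cnt` takes the values: 0 → 1 → 2

Answer: 2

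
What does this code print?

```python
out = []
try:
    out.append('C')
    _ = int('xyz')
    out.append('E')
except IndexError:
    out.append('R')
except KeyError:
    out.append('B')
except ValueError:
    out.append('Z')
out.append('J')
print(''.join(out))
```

Execution trace: 'C' (try body) → 'Z' (except ValueError) → 'J' (after the try/except). Output: CZJ

Answer: CZJ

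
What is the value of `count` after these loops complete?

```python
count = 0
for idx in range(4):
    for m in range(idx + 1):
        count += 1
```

Triangle: 1 + 2 + ... + 4
`count` takes the values: 0 → 1 → 2 → 3 → 4 → 5 → 6 → 7 → 8 → 9 → 10

Answer: 10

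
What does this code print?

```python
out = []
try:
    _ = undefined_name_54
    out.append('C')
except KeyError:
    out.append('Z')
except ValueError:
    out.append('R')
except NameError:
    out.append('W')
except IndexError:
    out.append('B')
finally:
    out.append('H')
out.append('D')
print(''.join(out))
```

Execution trace: 'W' (except NameError) → 'H' (finally) → 'D' (after the try/except). Output: WHD

Answer: WHD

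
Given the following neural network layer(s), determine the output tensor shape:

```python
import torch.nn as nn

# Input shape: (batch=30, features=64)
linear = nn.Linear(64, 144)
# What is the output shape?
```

Input: (30, 64) -> Output: (30, 144)

Answer: (30, 144)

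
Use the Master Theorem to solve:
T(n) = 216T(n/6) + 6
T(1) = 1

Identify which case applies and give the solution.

a=216, b=6, f(n)=6. log_6(216) = 3. Since c=0 < 3, Case 1 applies: T(n) = Θ(n^log_b(a)) = O(n^3).

Answer: O(n^3) - Case 1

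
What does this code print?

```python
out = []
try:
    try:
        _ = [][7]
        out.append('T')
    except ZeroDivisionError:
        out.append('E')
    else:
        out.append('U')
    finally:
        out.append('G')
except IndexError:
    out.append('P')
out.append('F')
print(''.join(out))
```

Execution trace: 'G' (finally) → 'P' (outer except IndexError) → 'F' (after the try/except). Output: GPF

Answer: GPF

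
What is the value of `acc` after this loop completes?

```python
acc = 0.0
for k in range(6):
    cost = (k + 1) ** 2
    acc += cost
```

Sum of squared losses 1² + 2² + ... + 6²
`acc` takes the values: 0.0 → 1.0 → 5.0 → 14.0 → 30.0 → 55.0 → 91.0

Answer: 91.0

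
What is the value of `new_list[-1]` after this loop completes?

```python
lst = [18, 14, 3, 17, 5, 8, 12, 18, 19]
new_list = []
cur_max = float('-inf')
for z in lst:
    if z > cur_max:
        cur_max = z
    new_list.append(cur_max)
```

Running max ends at 19
`new_list` takes the values: [] → [18] → [18, 18] → [18, 18, 18] → [18, 18, 18, 18] → [18, 18, 18, 18, 18] → [18, 18, 18, 18, 18, 18] → [18, 18, 18, 18, 18, 18, 18] → [18, 18, 18, 18, 18, 18, 18, 18] → [18, 18, 18, 18, 18, 18, 18, 18, 19]
So `new_list[-1]` = 19

Answer: 19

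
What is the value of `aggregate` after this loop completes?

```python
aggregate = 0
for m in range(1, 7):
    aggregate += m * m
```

Sum of squares 1² to 6² = 91
`aggregate` takes the values: 0 → 1 → 5 → 14 → 30 → 55 → 91

Answer: 91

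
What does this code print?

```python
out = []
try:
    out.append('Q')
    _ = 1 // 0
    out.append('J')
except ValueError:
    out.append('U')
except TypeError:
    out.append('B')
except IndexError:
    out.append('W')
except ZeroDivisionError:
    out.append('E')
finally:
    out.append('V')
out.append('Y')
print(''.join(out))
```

Execution trace: 'Q' (try body) → 'E' (except ZeroDivisionError) → 'V' (finally) → 'Y' (after the try/except). Output: QEVY

Answer: QEVY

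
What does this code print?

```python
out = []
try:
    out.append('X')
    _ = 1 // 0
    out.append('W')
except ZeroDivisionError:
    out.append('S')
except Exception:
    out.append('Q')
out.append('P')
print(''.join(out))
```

Execution trace: 'X' (try body) → 'S' (except ZeroDivisionError) → 'P' (after the try/except). Output: XSP

Answer: XSP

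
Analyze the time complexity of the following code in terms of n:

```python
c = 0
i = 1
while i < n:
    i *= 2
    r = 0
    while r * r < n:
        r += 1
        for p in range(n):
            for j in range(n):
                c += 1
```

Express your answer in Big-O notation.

Each loop level contributes: log n × √n × n × n. Multiplying the contributions gives O(n^2√n log n).

Answer: O(n^2√n log n)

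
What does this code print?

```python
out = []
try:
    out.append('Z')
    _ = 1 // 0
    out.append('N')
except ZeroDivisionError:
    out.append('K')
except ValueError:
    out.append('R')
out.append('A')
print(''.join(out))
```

Execution trace: 'Z' (try body) → 'K' (except ZeroDivisionError) → 'A' (after the try/except). Output: ZKA

Answer: ZKA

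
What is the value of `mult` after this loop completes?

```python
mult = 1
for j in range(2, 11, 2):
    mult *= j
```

Product of even numbers 2 to 10
`mult` takes the values: 1 → 2 → 8 → 48 → 384 → 3840

Answer: 3840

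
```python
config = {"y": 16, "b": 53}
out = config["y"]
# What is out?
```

Trace:
`config = {"y": 16, "b": 53}` → config = {'y': 16, 'b': 53}
`out = config["y"]` → out = 16
So out = 16

Answer: 16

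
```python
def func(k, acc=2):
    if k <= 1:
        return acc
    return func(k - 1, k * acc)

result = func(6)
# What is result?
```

Accumulator trace (n, acc): (6, 2) -> (5, 12) -> (4, 60) -> (3, 240) -> (2, 720) -> (1, 1440) -> return 1440

Answer: 1440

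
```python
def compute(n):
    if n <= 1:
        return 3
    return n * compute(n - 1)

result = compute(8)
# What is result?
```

compute(8) = 8 * 7 * 6 * 5 * 4 * 3 * 2 * 3 = 120960

Answer: 120960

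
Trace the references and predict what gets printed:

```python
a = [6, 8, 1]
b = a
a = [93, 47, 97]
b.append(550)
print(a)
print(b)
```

Key concept: rebinding vs mutation: a is rebound to a new list, b still points at the original.
Step by step:
`a = [6, 8, 1]` → a = [6, 8, 1]
`b = a` → b = [6, 8, 1] (same object as a)
`a = [93, 47, 97]` → a = [93, 47, 97]
`b.append(550)` → b = [6, 8, 1, 550]
`print(a)` → prints [93, 47, 97]
`print(b)` → prints [6, 8, 1, 550]

Answer:
[93, 47, 97]
[6, 8, 1, 550]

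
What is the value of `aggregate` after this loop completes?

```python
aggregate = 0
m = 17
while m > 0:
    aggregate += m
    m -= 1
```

Sum 17 down to 1
`aggregate` takes the values: 0 → 17 → 33 → 48 → 62 → 75 → 87 → 98 → 108 → 117 → 125 → 132 → 138 → 143 → 147 → 150 → 152 → 153

Answer: 153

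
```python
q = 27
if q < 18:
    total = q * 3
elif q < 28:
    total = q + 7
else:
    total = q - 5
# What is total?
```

Trace:
`q = 27` → q = 27
`if q < 18: ...` → q < 18 is False, q < 28 is True → total = 34
So total = 34

Answer: 34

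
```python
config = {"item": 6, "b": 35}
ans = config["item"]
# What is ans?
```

Trace:
`config = {"item": 6, "b": 35}` → config = {'item': 6, 'b': 35}
`ans = config["item"]` → ans = 6
So ans = 6

Answer: 6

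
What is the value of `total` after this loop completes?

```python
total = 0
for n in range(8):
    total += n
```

Sum of 0 to 7 = 28
`total` takes the values: 0 → 1 → 3 → 6 → 10 → 15 → 21 → 28

Answer: 28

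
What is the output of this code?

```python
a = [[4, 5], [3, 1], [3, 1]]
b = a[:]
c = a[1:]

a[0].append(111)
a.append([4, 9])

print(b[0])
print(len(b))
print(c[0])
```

Key concept: slice with nested mutation.
Step by step:
`a = [[4, 5], [3, 1], [3, 1]]` → a = [[4, 5], [3, 1], [3, 1]]
`b = a[:]` → b = [[4, 5], [3, 1], [3, 1]]
`c = a[1:]` → c = [[3, 1], [3, 1]]
`a[0].append(111)` → a = [[4, 5, 111], [3, 1], [3, 1]]; b = [[4, 5, 111], [3, 1], [3, 1]]
`a.append([4, 9])` → a = [[4, 5, 111], [3, 1], [3, 1], [4, 9]]
`print(b[0])` → prints [4, 5, 111]
`print(len(b))` → prints 3
`print(c[0])` → prints [3, 1]

Answer:
[4, 5, 111]
3
[3, 1]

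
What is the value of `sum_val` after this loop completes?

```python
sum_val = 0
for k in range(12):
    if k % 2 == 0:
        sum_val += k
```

Sum of even numbers 0 to 11
`sum_val` takes the values: 0 → 2 → 6 → 12 → 20 → 30

Answer: 30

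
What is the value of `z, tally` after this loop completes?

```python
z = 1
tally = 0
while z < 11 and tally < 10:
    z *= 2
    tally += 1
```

Double until >= 11 or 10 iterations
`z, tally` takes the values: (1, 0) → (2, 0) → (2, 1) → (4, 1) → (4, 2) → (8, 2) → (8, 3) → (16, 3) → (16, 4)

Answer: 16, 4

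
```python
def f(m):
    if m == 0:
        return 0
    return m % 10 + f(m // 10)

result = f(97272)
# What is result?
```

Sum of digits of 97272: 2 + 7 + 2 + 7 + 9 = 27

Answer: 27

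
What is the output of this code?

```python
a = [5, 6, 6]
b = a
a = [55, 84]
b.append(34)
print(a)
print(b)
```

Key concept: rebinding vs mutation: a is rebound to a new list, b still points at the original.
Step by step:
`a = [5, 6, 6]` → a = [5, 6, 6]
`b = a` → b = [5, 6, 6] (same object as a)
`a = [55, 84]` → a = [55, 84]
`b.append(34)` → b = [5, 6, 6, 34]
`print(a)` → prints [55, 84]
`print(b)` → prints [5, 6, 6, 34]

Answer:
[55, 84]
[5, 6, 6, 34]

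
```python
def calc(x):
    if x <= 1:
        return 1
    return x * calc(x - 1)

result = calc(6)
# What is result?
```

calc(6) = 6 * 5 * 4 * 3 * 2 * 1 = 720

Answer: 720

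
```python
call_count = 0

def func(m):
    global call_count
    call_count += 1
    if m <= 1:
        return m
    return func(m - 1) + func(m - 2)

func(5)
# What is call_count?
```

Calls(m) = 1 + Calls(m-1) + Calls(m-2); Calls(0)=Calls(1)=1. For m=5 this gives 15.

Answer: 15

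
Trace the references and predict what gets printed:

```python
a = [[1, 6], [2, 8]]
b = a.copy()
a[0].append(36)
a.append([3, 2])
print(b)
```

Key concept: shallow copy with nested lists.
Step by step:
`a = [[1, 6], [2, 8]]` → a = [[1, 6], [2, 8]]
`b = a.copy()` → b = [[1, 6], [2, 8]]
`a[0].append(36)` → a = [[1, 6, 36], [2, 8]]; b = [[1, 6, 36], [2, 8]]
`a.append([3, 2])` → a = [[1, 6, 36], [2, 8], [3, 2]]
`print(b)` → prints [[1, 6, 36], [2, 8]]

Answer: [[1, 6, 36], [2, 8]]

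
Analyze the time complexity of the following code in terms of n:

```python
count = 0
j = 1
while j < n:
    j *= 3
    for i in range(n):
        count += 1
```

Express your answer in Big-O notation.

Each loop level contributes: log n × n. Multiplying the contributions gives O(n log n).

Answer: O(n log n)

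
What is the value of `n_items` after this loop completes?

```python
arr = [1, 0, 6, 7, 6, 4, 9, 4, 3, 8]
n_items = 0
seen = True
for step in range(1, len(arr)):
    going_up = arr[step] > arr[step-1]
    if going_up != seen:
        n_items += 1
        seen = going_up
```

Count direction changes in [1, 0, 6, 7, 6, 4, 9, 4, 3, 8]
`n_items` takes the values: 0 → 1 → 2 → 3 → 4 → 5 → 6

Answer: 6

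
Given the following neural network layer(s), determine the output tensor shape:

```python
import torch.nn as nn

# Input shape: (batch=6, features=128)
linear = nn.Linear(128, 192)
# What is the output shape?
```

Input: (6, 128) -> Output: (6, 192)

Answer: (6, 192)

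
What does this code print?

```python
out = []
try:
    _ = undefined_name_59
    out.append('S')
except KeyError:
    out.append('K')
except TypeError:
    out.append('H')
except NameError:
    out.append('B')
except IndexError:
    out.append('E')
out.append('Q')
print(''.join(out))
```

Execution trace: 'B' (except NameError) → 'Q' (after the try/except). Output: BQ

Answer: BQ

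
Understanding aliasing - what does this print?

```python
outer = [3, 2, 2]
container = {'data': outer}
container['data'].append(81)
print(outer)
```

Key concept: dict holds reference to list.
Step by step:
`outer = [3, 2, 2]` → outer = [3, 2, 2]
`container = {'data': outer}` → container = {'data': [3, 2, 2]}
`container['data'].append(81)` → outer = [3, 2, 2, 81]; container = {'data': [3, 2, 2, 81]}
`print(outer)` → prints [3, 2, 2, 81]

Answer: [3, 2, 2, 81]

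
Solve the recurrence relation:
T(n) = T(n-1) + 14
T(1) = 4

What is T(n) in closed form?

Unrolling: T(n) = T(1) + 14·(n-1) = 4 + 14(n-1) = 14n - 10.

Answer: T(n) = 14n - 10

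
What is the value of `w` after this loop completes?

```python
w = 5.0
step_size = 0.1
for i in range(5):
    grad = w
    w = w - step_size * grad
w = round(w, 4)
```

Gradient descent: w = 5.0 * (1 - 0.1)^5
`w` takes the values: 5.0 → 4.5 → 4.05 → 3.645 → 3.2805 → 2.95245 → 2.9524

Answer: 2.9524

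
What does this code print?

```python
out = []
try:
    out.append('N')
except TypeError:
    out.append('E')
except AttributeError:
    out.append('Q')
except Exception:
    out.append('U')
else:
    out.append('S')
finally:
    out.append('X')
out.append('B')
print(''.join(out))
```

Execution trace: 'N' (try body, no exception) → 'S' (else) → 'X' (finally) → 'B' (after the try/except). Output: NSXB

Answer: NSXB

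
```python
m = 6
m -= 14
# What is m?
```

Trace:
`m = 6` → m = 6
`m -= 14` → m = -8
So m = -8

Answer: -8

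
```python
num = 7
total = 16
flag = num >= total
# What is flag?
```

Trace:
`num = 7` → num = 7
`total = 16` → total = 16
`flag = num >= total` → flag = False
So flag = False

Answer: False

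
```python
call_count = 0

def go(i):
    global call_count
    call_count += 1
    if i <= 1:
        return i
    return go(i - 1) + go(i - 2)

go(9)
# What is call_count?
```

Calls(i) = 1 + Calls(i-1) + Calls(i-2); Calls(0)=Calls(1)=1. For i=9 this gives 109.

Answer: 109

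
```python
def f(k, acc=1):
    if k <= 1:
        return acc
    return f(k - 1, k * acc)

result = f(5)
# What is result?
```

Accumulator trace (n, acc): (5, 1) -> (4, 5) -> (3, 20) -> (2, 60) -> (1, 120) -> return 120

Answer: 120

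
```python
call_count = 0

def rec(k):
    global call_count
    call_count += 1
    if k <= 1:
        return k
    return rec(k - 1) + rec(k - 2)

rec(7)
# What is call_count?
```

Calls(k) = 1 + Calls(k-1) + Calls(k-2); Calls(0)=Calls(1)=1. For k=7 this gives 41.

Answer: 41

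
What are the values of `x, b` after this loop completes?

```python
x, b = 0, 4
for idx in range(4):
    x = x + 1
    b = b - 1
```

x goes 0→4, b goes 4→0
`x, b` takes the values: (0, 4) → (1, 4) → (1, 3) → (2, 3) → (2, 2) → (3, 2) → (3, 1) → (4, 1) → (4, 0)

Answer: 4, 0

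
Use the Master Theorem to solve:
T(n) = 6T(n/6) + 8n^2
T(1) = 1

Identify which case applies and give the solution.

a=6, b=6, f(n)=8n^2. log_6(6) = 1. Since c=2 > 1 and the regularity condition holds (6(n/6)^2 = (6/6^2)n^2 with 6/6^2 < 1), Case 3 applies: T(n) = Θ(f(n)) = O(n^2).

Answer: O(n^2) - Case 3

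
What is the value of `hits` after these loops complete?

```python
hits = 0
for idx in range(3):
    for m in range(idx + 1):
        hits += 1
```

Triangle: 1 + 2 + ... + 3
`hits` takes the values: 0 → 1 → 2 → 3 → 4 → 5 → 6

Answer: 6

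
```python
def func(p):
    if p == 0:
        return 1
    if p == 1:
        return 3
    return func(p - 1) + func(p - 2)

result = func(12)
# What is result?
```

Build up from base cases: func(0)=1, func(1)=3, func(2)=4, func(3)=7, func(4)=11, func(5)=18, func(6)=29, ..., func(12)=521

Answer: 521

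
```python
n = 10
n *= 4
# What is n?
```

Trace:
`n = 10` → n = 10
`n *= 4` → n = 40
So n = 40

Answer: 40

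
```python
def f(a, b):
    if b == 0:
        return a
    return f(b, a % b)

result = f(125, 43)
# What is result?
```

f(125, 43) -> f(43, 39) -> f(39, 4) -> f(4, 3) -> f(3, 1) -> f(1, 0) -> 1

Answer: 1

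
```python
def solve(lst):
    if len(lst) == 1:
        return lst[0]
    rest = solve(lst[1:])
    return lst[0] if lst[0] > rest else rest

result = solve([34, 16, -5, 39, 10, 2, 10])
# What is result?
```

Recursive max over [34, 16, -5, 39, 10, 2, 10] = 39

Answer: 39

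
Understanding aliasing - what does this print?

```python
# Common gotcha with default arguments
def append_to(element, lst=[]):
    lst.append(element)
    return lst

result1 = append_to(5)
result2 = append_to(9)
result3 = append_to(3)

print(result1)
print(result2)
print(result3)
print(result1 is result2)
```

Key concept: mutable default argument gotcha.
Step by step:
`result1 = append_to(5)` → result1 = [5]
`result2 = append_to(9)` → result1 = [5, 9] (same object as result2); result2 = [5, 9] (same object as result1)
`result3 = append_to(3)` → result1 = [5, 9, 3] (same object as result2, result3); result2 = [5, 9, 3] (same object as result1, result3); result3 = [5, 9, 3] (same object as result1, result2)
`print(result1)` → prints [5, 9, 3]
`print(result2)` → prints [5, 9, 3]
`print(result3)` → prints [5, 9, 3]
`print(result1 is result2)` → prints True

Answer:
[5, 9, 3]
[5, 9, 3]
[5, 9, 3]
True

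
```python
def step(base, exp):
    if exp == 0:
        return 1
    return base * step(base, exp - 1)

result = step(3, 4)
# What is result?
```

step(3, 4) = 3 * 3 * 3 * 3 = 81

Answer: 81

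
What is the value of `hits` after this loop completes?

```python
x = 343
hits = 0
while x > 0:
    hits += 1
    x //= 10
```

Count digits by repeated division by 10
`hits` takes the values: 0 → 1 → 2 → 3

Answer: 3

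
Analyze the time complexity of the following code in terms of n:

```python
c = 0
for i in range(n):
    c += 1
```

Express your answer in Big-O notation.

Each loop level contributes: n. Multiplying the contributions gives O(n).

Answer: O(n)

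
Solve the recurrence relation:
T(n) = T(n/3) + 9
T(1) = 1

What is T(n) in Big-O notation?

Each step divides n by 3 and adds 9. After log_3(n) steps we reach T(1)=1. So T(n) = 9·log_3(n) + 1 = O(log n).

Answer: O(log n)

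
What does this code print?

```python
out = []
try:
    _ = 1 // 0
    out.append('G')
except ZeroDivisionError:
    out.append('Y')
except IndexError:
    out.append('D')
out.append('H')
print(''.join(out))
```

Execution trace: 'Y' (except ZeroDivisionError) → 'H' (after the try/except). Output: YH

Answer: YH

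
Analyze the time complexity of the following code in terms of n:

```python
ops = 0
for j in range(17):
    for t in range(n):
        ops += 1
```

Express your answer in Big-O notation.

Each loop level contributes: 1 × n. Multiplying the contributions gives O(n).

Answer: O(n)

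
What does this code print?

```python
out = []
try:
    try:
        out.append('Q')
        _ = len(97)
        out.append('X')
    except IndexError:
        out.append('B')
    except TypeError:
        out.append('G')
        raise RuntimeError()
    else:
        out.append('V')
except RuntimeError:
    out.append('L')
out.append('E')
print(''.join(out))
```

Execution trace: 'Q' (inner try body) → 'G' (inner except TypeError) → 'L' (outer except RuntimeError) → 'E' (after the try/except). Output: QGLE

Answer: QGLE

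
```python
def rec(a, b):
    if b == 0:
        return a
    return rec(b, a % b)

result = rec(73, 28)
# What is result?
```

rec(73, 28) -> rec(28, 17) -> rec(17, 11) -> rec(11, 6) -> rec(6, 5) -> rec(5, 1) -> rec(1, 0) -> 1

Answer: 1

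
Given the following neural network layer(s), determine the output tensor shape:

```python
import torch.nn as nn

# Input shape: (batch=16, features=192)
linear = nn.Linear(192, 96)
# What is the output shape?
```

Input: (16, 192) -> Output: (16, 96)

Answer: (16, 96)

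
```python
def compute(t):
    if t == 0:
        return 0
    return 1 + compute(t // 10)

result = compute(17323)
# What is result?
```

Count of digits of 17323: 5

Answer: 5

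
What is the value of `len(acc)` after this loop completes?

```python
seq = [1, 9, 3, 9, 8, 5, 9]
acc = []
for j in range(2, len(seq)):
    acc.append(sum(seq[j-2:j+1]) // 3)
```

Number of 3-element averages
`acc` takes the values: [] → [4] → [4, 7] → [4, 7, 6] → [4, 7, 6, 7] → [4, 7, 6, 7, 7]
So `len(acc)` = 5

Answer: 5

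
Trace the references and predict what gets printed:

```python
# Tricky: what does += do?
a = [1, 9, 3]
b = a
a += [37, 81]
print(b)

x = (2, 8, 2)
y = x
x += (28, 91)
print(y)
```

Key concept: += behavior differs for mutable vs immutable.
Step by step:
`a = [1, 9, 3]` → a = [1, 9, 3]
`b = a` → b = [1, 9, 3] (same object as a)
`a += [37, 81]` → a = [1, 9, 3, 37, 81] (same object as b); b = [1, 9, 3, 37, 81] (same object as a)
`print(b)` → prints [1, 9, 3, 37, 81]
`x = (2, 8, 2)` → x = (2, 8, 2)
`y = x` → y = (2, 8, 2)
`x += (28, 91)` → x = (2, 8, 2, 28, 91)
`print(y)` → prints (2, 8, 2)

Answer:
[1, 9, 3, 37, 81]
(2, 8, 2)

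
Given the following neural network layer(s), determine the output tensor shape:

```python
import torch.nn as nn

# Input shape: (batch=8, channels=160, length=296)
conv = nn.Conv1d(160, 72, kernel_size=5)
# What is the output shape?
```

Input: (8, 160, 296) -> Output: (8, 72, 292)

Answer: (8, 72, 292)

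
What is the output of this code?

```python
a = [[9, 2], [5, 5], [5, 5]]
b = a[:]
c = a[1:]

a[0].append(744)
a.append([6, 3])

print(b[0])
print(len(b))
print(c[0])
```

Key concept: slice with nested mutation.
Step by step:
`a = [[9, 2], [5, 5], [5, 5]]` → a = [[9, 2], [5, 5], [5, 5]]
`b = a[:]` → b = [[9, 2], [5, 5], [5, 5]]
`c = a[1:]` → c = [[5, 5], [5, 5]]
`a[0].append(744)` → a = [[9, 2, 744], [5, 5], [5, 5]]; b = [[9, 2, 744], [5, 5], [5, 5]]
`a.append([6, 3])` → a = [[9, 2, 744], [5, 5], [5, 5], [6, 3]]
`print(b[0])` → prints [9, 2, 744]
`print(len(b))` → prints 3
`print(c[0])` → prints [5, 5]

Answer:
[9, 2, 744]
3
[5, 5]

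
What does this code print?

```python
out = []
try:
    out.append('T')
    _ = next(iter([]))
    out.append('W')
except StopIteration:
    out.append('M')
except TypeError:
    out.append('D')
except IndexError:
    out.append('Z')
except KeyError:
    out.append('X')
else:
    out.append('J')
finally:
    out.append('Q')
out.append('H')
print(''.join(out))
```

Execution trace: 'T' (try body) → 'M' (except StopIteration) → 'Q' (finally) → 'H' (after the try/except). Output: TMQH

Answer: TMQH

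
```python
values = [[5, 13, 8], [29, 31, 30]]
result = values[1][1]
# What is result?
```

Trace:
`values = [[5, 13, 8], [29, 31, 30]]` → values = [[5, 13, 8], [29, 31, 30]]
`result = values[1][1]` → result = 31
So result = 31

Answer: 31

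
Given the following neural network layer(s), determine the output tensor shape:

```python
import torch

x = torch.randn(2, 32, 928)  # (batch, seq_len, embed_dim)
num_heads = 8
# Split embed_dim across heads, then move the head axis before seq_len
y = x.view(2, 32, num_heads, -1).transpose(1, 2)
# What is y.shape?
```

Input: (2, 32, 928) -> head_dim = 928 // 8 = 116; after view: (2, 32, 8, 116) -> after transpose(1, 2): (2, 8, 32, 116) -> Output: (2, 8, 32, 116)

Answer: (2, 8, 32, 116)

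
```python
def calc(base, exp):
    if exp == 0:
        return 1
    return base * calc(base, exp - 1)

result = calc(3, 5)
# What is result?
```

calc(3, 5) = 3 * 3 * 3 * 3 * 3 = 243

Answer: 243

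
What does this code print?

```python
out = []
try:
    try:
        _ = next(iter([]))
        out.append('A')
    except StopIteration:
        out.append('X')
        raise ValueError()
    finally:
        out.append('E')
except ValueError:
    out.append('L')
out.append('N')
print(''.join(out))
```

Execution trace: 'X' (except StopIteration) → 'E' (finally) → 'L' (outer except ValueError) → 'N' (after the try/except). Output: XELN

Answer: XELN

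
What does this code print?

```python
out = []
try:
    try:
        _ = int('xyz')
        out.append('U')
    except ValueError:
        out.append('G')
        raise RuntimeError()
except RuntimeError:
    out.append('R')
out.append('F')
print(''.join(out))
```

Execution trace: 'G' (inner except ValueError) → 'R' (outer except RuntimeError) → 'F' (after the try/except). Output: GRF

Answer: GRF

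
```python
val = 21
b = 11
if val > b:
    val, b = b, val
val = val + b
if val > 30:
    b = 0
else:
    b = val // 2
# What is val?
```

Trace:
`val = 21` → val = 21
`b = 11` → b = 11
`if val > b: ...` → val > b is True → val = 11; b = 21
`val = val + b` → val = 32
`if val > 30: ...` → val > 30 is True → b = 0
So val = 32

Answer: 32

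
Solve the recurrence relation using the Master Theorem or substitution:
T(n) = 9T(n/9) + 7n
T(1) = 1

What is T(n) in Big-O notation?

By Master Theorem: a=9, b=9, f(n)=7n. Since log_9(9) = 1 and f(n) = Θ(n^1), Case 2 applies. T(n) = O(n log n).

Answer: O(n log n)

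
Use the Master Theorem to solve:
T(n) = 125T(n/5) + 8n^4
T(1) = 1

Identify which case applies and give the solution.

a=125, b=5, f(n)=8n^4. log_5(125) = 3. Since c=4 > 3 and the regularity condition holds (125(n/5)^4 = (125/5^4)n^4 with 125/5^4 < 1), Case 3 applies: T(n) = Θ(f(n)) = O(n^4).

Answer: O(n^4) - Case 3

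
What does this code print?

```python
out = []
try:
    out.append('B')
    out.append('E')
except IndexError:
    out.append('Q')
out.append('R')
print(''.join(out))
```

Execution trace: 'B' (try body) → 'E' (try body, no exception) → 'R' (after the try/except). Output: BER

Answer: BER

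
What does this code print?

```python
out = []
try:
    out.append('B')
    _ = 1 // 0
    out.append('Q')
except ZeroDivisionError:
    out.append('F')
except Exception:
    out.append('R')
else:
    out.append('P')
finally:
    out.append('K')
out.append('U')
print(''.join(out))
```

Execution trace: 'B' (try body) → 'F' (except ZeroDivisionError) → 'K' (finally) → 'U' (after the try/except). Output: BFKU

Answer: BFKU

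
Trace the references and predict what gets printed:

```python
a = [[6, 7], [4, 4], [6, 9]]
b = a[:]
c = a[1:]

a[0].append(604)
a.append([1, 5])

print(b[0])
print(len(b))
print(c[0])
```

Key concept: slice with nested mutation.
Step by step:
`a = [[6, 7], [4, 4], [6, 9]]` → a = [[6, 7], [4, 4], [6, 9]]
`b = a[:]` → b = [[6, 7], [4, 4], [6, 9]]
`c = a[1:]` → c = [[4, 4], [6, 9]]
`a[0].append(604)` → a = [[6, 7, 604], [4, 4], [6, 9]]; b = [[6, 7, 604], [4, 4], [6, 9]]
`a.append([1, 5])` → a = [[6, 7, 604], [4, 4], [6, 9], [1, 5]]
`print(b[0])` → prints [6, 7, 604]
`print(len(b))` → prints 3
`print(c[0])` → prints [4, 4]

Answer:
[6, 7, 604]
3
[4, 4]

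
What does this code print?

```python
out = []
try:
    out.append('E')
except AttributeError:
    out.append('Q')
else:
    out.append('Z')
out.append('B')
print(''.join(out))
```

Execution trace: 'E' (try body, no exception) → 'Z' (else) → 'B' (after the try/except). Output: EZB

Answer: EZB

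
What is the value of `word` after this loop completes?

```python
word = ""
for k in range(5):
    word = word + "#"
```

Repeat '#' 5 times
`word` takes the values: "" → "#" → "##" → "###" → "####" → "#####"

Answer: "#####"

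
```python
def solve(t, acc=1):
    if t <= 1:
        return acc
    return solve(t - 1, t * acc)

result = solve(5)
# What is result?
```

Accumulator trace (n, acc): (5, 1) -> (4, 5) -> (3, 20) -> (2, 60) -> (1, 120) -> return 120

Answer: 120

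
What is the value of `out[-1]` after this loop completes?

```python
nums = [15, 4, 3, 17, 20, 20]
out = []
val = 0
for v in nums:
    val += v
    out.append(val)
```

Cumulative sum ends at 79
`out` takes the values: [] → [15] → [15, 19] → [15, 19, 22] → [15, 19, 22, 39] → [15, 19, 22, 39, 59] → [15, 19, 22, 39, 59, 79]
So `out[-1]` = 79

Answer: 79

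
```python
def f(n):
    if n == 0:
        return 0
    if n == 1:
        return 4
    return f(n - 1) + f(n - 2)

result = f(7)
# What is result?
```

Build up from base cases: f(0)=0, f(1)=4, f(2)=4, f(3)=8, f(4)=12, f(5)=20, f(6)=32, ..., f(7)=52

Answer: 52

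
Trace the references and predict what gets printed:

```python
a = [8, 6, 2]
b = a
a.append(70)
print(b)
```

Key concept: basic list aliasing.
Step by step:
`a = [8, 6, 2]` → a = [8, 6, 2]
`b = a` → b = [8, 6, 2] (same object as a)
`a.append(70)` → a = [8, 6, 2, 70] (same object as b); b = [8, 6, 2, 70] (same object as a)
`print(b)` → prints [8, 6, 2, 70]

Answer: [8, 6, 2, 70]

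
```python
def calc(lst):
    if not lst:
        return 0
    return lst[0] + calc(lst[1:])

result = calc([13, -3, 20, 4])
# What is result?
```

13 + (-3) + 20 + 4 + 0 = 34

Answer: 34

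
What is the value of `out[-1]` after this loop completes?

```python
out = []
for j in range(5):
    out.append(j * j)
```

Last element of squares 0 to 4
`out` takes the values: [] → [0] → [0, 1] → [0, 1, 4] → [0, 1, 4, 9] → [0, 1, 4, 9, 16]
So `out[-1]` = 16

Answer: 16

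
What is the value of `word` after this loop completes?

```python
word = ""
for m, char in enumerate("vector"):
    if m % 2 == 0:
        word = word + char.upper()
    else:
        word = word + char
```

Uppercase even positions in 'vector'
`word` takes the values: "" → "V" → "Ve" → "VeC" → "VeCt" → "VeCtO" → "VeCtOr"

Answer: "VeCtOr"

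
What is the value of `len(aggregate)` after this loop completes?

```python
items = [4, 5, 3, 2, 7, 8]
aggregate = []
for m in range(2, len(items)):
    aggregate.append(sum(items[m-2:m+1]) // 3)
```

Number of 3-element averages
`aggregate` takes the values: [] → [4] → [4, 3] → [4, 3, 4] → [4, 3, 4, 5]
So `len(aggregate)` = 4

Answer: 4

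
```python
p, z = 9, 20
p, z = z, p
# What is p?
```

Trace:
`p, z = 9, 20` → p = 9; z = 20
`p, z = z, p` → p = 20; z = 9
So p = 20

Answer: 20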